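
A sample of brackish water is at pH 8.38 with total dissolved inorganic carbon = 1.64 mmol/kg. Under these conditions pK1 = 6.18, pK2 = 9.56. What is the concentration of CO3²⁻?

[CO3²⁻] = 0.101 mmol/kg

α₂ = 1 / (1 + [H⁺]/K2 + [H⁺]²/(K1K2)) = 1 / (1 + 10^+1.18 + 10^-1.02)
   = 1 / (1 + 15.136 + 0.095499) = 1/16.231 = 0.06161
[CO3²⁻] = α₂ × DIC = 0.06161 × 1.64 = 0.101 mmol/kg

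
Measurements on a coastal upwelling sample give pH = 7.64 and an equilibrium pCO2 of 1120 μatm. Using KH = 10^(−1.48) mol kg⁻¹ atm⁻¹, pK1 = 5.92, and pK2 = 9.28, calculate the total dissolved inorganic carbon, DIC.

[CO2*] = KH · pCO2 = 10^(−1.48) × 1120×10^-6 = 3.709×10^-5 mol/kg
α₀ = 1/(1 + K1/[H⁺] + K1K2/[H⁺]²) = 1/(1 + 10^+1.72 + 10^+0.08) = 0.01829
DIC = [CO2*]/α₀ = 3.709×10^-5 / 0.01829 = 2.03 mmol/kg

DIC = 2.03 mmol/kg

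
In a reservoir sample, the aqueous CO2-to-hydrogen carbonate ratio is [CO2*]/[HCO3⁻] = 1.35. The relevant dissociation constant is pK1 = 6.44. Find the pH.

From K1 = [H⁺][HCO3⁻]/[CO2*]:  pH = pK1 − log₁₀([CO2*]/[HCO3⁻])
log₁₀(1.35) = +0.130
pH = 6.44 − (+0.130) = 6.31

pH = 6.31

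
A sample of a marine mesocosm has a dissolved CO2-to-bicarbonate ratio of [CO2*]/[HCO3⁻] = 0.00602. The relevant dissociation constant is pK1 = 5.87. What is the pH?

pH = 8.09

From K1 = [H⁺][HCO3⁻]/[CO2*]:  pH = pK1 − log₁₀([CO2*]/[HCO3⁻])
log₁₀(0.00602) = -2.220
pH = 5.87 − (-2.220) = 8.09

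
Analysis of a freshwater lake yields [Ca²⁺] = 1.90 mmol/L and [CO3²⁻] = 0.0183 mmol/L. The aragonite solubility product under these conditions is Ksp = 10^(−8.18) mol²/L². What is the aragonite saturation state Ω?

Ω = 5.26

Ksp = 10^(−8.18) = 6.607×10^-9
Ω = [Ca²⁺][CO3²⁻]/Ksp = (1.90×10^-3)(0.0183×10^-3) / 6.607×10^-9 = 5.26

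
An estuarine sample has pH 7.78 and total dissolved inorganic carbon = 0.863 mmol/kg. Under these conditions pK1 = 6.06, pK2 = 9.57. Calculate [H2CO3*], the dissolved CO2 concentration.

[CO2*] = 15.9 μmol/kg

α₀ = 1 / (1 + K1/[H⁺] + K1K2/[H⁺]²) = 1 / (1 + 10^+1.72 + 10^-0.07)
   = 1 / (1 + 52.481 + 0.85114) = 1/54.332 = 0.01841
[CO2*] = α₀ × DIC = 0.01841 × 0.863 = 0.0159 mmol/kg = 15.9 μmol/kg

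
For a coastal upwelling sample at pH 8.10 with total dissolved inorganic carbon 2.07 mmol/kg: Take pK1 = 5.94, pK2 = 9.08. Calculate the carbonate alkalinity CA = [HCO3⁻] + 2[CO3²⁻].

CA = 2.25 mmol/kg

CA = [HCO3⁻] + 2[CO3²⁻] = (α₁ + 2α₂)·DIC
At pH 8.10: [H⁺]/K1 = 10^-2.16 = 0.0069183, K2/[H⁺] = 10^-0.98 = 0.10471
α₁ = 1/(1 + 0.0069183 + 0.10471) = 1/1.1116 = 0.8996; α₂ = α₁·K2/[H⁺] = 0.09420
α₁ + 2α₂ = 1.0880
CA = 1.0880 × 2.07 = 2.25 mmol/kg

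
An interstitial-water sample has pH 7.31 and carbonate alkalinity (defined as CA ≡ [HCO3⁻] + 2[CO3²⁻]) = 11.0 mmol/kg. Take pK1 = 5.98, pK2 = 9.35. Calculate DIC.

CA = [HCO3⁻] + 2[CO3²⁻] = (α₁ + 2α₂)·DIC
At pH 7.31: [H⁺]/K1 = 10^-1.33 = 0.046774, K2/[H⁺] = 10^-2.04 = 0.0091201
α₁ = 1/(1 + 0.046774 + 0.0091201) = 1/1.0559 = 0.9471; α₂ = α₁·K2/[H⁺] = 0.008637
α₁ + 2α₂ = 0.9643
DIC = CA / (α₁ + 2α₂) = 11.0 / 0.9643 = 11.4 mmol/kg

DIC = 11.4 mmol/kg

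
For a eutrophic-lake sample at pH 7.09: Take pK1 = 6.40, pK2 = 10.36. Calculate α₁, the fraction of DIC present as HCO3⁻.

α₁ = 0.830

α₁ = 1 / (1 + [H⁺]/K1 + K2/[H⁺]) = 1 / (1 + 10^-0.69 + 10^-3.27)
   = 1 / (1 + 0.20417 + 0.00053703) = 1/1.2047 = 0.8301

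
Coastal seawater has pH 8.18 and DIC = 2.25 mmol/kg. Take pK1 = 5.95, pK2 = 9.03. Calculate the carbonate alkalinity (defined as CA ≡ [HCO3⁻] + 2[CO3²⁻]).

CA = [HCO3⁻] + 2[CO3²⁻] = (α₁ + 2α₂)·DIC
At pH 8.18: [H⁺]/K1 = 10^-2.23 = 0.0058884, K2/[H⁺] = 10^-0.85 = 0.14125
α₁ = 1/(1 + 0.0058884 + 0.14125) = 1/1.1471 = 0.8717; α₂ = α₁·K2/[H⁺] = 0.1231
α₁ + 2α₂ = 1.1180
CA = 1.1180 × 2.25 = 2.52 mmol/kg

CA = 2.52 mmol/kg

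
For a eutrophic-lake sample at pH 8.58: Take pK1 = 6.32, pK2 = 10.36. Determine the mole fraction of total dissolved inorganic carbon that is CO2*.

α₀ = 1 / (1 + K1/[H⁺] + K1K2/[H⁺]²) = 1 / (1 + 10^+2.26 + 10^+0.48)
   = 1 / (1 + 181.97 + 3.0200) = 1/185.99 = 0.005377

α₀ = 0.00538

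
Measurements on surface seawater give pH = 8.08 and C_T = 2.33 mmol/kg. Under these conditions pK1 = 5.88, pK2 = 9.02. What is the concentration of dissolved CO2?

[CO2*] = 13.1 μmol/kg

α₀ = 1 / (1 + K1/[H⁺] + K1K2/[H⁺]²) = 1 / (1 + 10^+2.20 + 10^+1.26)
   = 1 / (1 + 158.49 + 18.197) = 1/177.69 = 0.005628
[CO2*] = α₀ × DIC = 0.005628 × 2.33 = 0.0131 mmol/kg = 13.1 μmol/kg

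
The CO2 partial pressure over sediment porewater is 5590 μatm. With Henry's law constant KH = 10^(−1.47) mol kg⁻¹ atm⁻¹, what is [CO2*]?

[CO2*] = 189 μmol/kg

KH = 10^(−1.47) = 3.388×10^-2 mol kg⁻¹ atm⁻¹
[CO2*] = KH · pCO2 = 3.388×10^-2 × 5590×10^-6 atm = 1.89×10^-4 mol/kg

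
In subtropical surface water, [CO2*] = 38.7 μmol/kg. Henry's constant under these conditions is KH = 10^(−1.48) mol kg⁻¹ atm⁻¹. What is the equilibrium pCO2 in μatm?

pCO2 = 1170 μatm

KH = 10^(−1.48) = 3.311×10^-2 mol kg⁻¹ atm⁻¹
pCO2 = [CO2*]/KH = 38.7×10^-6 / 3.311×10^-2 = 1.17×10^-3 atm = 1170 μatm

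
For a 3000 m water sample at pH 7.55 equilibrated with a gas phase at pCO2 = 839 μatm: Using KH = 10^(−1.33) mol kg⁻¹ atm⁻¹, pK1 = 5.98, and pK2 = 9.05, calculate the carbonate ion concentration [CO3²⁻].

[CO2*] = KH · pCO2 = 10^(−1.33) × 839×10^-6 = 3.924×10^-5 mol/kg
α₀ = 1/(1 + K1/[H⁺] + K1K2/[H⁺]²) = 1/(1 + 10^+1.57 + 10^+0.07) = 0.02543
DIC = [CO2*]/α₀ = 3.924×10^-5 / 0.02543 = 1.543 mmol/kg
[CO3²⁻] = α₂·DIC; α₂ = 0.02987, so [CO3²⁻] = 0.02987 × 1.543 = 0.0461 mmol/kg

[CO3²⁻] = 0.0461 mmol/kg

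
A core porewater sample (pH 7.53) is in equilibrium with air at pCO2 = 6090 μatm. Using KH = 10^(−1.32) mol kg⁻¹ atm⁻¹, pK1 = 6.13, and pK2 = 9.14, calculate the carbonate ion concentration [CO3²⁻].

[CO2*] = KH · pCO2 = 10^(−1.32) × 6090×10^-6 = 2.915×10^-4 mol/kg
α₀ = 1/(1 + K1/[H⁺] + K1K2/[H⁺]²) = 1/(1 + 10^+1.40 + 10^-0.21) = 0.03740
DIC = [CO2*]/α₀ = 2.915×10^-4 / 0.03740 = 7.793 mmol/kg
[CO3²⁻] = α₂·DIC; α₂ = 0.02306, so [CO3²⁻] = 0.02306 × 7.793 = 0.180 mmol/kg

[CO3²⁻] = 0.180 mmol/kg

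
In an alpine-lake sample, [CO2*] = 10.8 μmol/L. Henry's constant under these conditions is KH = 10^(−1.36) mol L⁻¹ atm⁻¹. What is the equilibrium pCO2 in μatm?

pCO2 = 247 μatm

KH = 10^(−1.36) = 4.365×10^-2 mol L⁻¹ atm⁻¹
pCO2 = [CO2*]/KH = 10.8×10^-6 / 4.365×10^-2 = 2.47×10^-4 atm = 247 μatm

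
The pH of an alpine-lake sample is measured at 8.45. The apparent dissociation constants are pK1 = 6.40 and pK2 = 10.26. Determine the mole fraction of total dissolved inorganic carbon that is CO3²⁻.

α₂ = 1 / (1 + [H⁺]/K2 + [H⁺]²/(K1K2)) = 1 / (1 + 10^+1.81 + 10^-0.24)
   = 1 / (1 + 64.565 + 0.57544) = 1/66.141 = 0.01512

α₂ = 0.0151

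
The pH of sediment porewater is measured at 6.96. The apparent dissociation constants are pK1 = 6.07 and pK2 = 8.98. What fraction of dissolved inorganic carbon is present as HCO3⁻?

α₁ = 0.878

α₁ = 1 / (1 + [H⁺]/K1 + K2/[H⁺]) = 1 / (1 + 10^-0.89 + 10^-2.02)
   = 1 / (1 + 0.12882 + 0.0095499) = 1/1.1384 = 0.8784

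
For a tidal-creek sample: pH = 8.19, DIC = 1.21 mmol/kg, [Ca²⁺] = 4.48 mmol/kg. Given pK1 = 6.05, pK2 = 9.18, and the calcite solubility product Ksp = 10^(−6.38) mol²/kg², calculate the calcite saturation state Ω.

α₂ = 1 / (1 + [H⁺]/K2 + [H⁺]²/(K1K2)) = 1 / (1 + 10^+0.99 + 10^-1.15)
   = 1 / (1 + 9.7724 + 0.070795) = 1/10.843 = 0.09222
[CO3²⁻] = α₂ × DIC = 0.09222 × 1.21 = 0.1116 mmol/kg
Ksp = 10^(−6.38) = 4.169×10^-7
Ω = [Ca²⁺][CO3²⁻]/Ksp = (4.48×10^-3)(1.116×10^-4) / 4.169×10^-7 = 1.20

Ω = 1.20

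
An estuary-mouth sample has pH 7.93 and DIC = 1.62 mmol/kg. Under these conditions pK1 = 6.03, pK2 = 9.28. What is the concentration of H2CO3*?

[CO2*] = 19.3 μmol/kg

α₀ = 1 / (1 + K1/[H⁺] + K1K2/[H⁺]²) = 1 / (1 + 10^+1.90 + 10^+0.55)
   = 1 / (1 + 79.433 + 3.5481) = 1/83.981 = 0.01191
[CO2*] = α₀ × DIC = 0.01191 × 1.62 = 0.0193 mmol/kg = 19.3 μmol/kg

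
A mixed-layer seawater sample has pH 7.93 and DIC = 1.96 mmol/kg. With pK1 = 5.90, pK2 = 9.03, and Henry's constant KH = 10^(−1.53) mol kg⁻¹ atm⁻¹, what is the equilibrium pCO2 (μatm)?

α₀ = 1 / (1 + K1/[H⁺] + K1K2/[H⁺]²) = 1 / (1 + 10^+2.03 + 10^+0.93)
   = 1 / (1 + 107.15 + 8.5114) = 1/116.66 = 0.008572
[CO2*] = α₀ × DIC = 0.008572 × 1.96 = 0.01680 mmol/kg = 16.80 μmol/kg
pCO2 = [CO2*]/KH = 1.680×10^-5 / 2.951×10^-2 = 569 μatm

pCO2 = 569 μatm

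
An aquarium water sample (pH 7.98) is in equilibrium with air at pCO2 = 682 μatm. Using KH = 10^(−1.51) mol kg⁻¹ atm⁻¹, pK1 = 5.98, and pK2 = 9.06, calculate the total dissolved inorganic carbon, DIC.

DIC = 2.30 mmol/kg

[CO2*] = KH · pCO2 = 10^(−1.51) × 682×10^-6 = 2.108×10^-5 mol/kg
α₀ = 1/(1 + K1/[H⁺] + K1K2/[H⁺]²) = 1/(1 + 10^+2.00 + 10^+0.92) = 0.009148
DIC = [CO2*]/α₀ = 2.108×10^-5 / 0.009148 = 2.30 mmol/kg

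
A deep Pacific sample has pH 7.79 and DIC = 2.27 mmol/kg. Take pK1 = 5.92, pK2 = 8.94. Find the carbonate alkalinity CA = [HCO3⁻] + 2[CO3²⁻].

CA = [HCO3⁻] + 2[CO3²⁻] = (α₁ + 2α₂)·DIC
At pH 7.79: [H⁺]/K1 = 10^-1.87 = 0.013490, K2/[H⁺] = 10^-1.15 = 0.070795
α₁ = 1/(1 + 0.013490 + 0.070795) = 1/1.0843 = 0.9223; α₂ = α₁·K2/[H⁺] = 0.06529
α₁ + 2α₂ = 1.0529
CA = 1.0529 × 2.27 = 2.39 mmol/kg

CA = 2.39 mmol/kg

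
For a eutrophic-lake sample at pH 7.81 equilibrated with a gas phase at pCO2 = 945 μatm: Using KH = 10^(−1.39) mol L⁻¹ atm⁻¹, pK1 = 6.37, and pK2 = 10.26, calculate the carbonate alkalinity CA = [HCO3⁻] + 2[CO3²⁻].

CA = 1.07 mmol/L

[CO2*] = KH · pCO2 = 10^(−1.39) × 945×10^-6 = 3.850×10^-5 mol/L
α₀ = 1/(1 + K1/[H⁺] + K1K2/[H⁺]²) = 1/(1 + 10^+1.44 + 10^-1.01) = 0.03492
DIC = [CO2*]/α₀ = 3.850×10^-5 / 0.03492 = 1.103 mmol/L
CA = (α₁ + 2α₂)·DIC = (0.9617 + 2×0.003412) × 1.103 = 1.07 mmol/L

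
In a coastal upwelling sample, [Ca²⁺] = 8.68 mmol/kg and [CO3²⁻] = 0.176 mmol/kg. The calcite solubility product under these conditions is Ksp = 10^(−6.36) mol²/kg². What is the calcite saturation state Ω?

Ω = 3.50

Ksp = 10^(−6.36) = 4.365×10^-7
Ω = [Ca²⁺][CO3²⁻]/Ksp = (8.68×10^-3)(0.176×10^-3) / 4.365×10^-7 = 3.50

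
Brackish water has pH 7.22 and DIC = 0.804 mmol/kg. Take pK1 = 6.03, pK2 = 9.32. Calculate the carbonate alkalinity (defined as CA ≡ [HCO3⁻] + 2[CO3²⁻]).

CA = 0.762 mmol/kg

CA = [HCO3⁻] + 2[CO3²⁻] = (α₁ + 2α₂)·DIC
At pH 7.22: [H⁺]/K1 = 10^-1.19 = 0.064565, K2/[H⁺] = 10^-2.10 = 0.0079433
α₁ = 1/(1 + 0.064565 + 0.0079433) = 1/1.0725 = 0.9324; α₂ = α₁·K2/[H⁺] = 0.007406
α₁ + 2α₂ = 0.9472
CA = 0.9472 × 0.804 = 0.762 mmol/kg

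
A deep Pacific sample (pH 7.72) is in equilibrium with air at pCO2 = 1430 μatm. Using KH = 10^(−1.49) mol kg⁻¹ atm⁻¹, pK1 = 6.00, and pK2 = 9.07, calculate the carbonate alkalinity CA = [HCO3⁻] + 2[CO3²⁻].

CA = 2.65 mmol/kg

[CO2*] = KH · pCO2 = 10^(−1.49) × 1430×10^-6 = 4.627×10^-5 mol/kg
α₀ = 1/(1 + K1/[H⁺] + K1K2/[H⁺]²) = 1/(1 + 10^+1.72 + 10^+0.37) = 0.01791
DIC = [CO2*]/α₀ = 4.627×10^-5 / 0.01791 = 2.583 mmol/kg
CA = (α₁ + 2α₂)·DIC = (0.9401 + 2×0.04199) × 2.583 = 2.65 mmol/kg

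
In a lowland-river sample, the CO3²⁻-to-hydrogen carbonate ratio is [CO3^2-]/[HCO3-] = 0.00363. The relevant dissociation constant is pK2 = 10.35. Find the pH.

From K2 = [H⁺][CO3^2-]/[HCO3-]:  pH = pK2 + log₁₀([CO3^2-]/[HCO3-])
log₁₀(0.00363) = -2.440
pH = 10.35 + (-2.440) = 7.91

pH = 7.91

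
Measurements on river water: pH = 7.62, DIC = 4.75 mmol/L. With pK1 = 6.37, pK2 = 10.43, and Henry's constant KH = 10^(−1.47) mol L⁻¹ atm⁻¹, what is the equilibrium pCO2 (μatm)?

pCO2 = 7450 μatm

α₀ = 1 / (1 + K1/[H⁺] + K1K2/[H⁺]²) = 1 / (1 + 10^+1.25 + 10^-1.56)
   = 1 / (1 + 17.783 + 0.027542) = 1/18.810 = 0.05316
[CO2*] = α₀ × DIC = 0.05316 × 4.75 = 0.2525 mmol/L
pCO2 = [CO2*]/KH = 2.525×10^-4 / 3.388×10^-2 = 7450 μatm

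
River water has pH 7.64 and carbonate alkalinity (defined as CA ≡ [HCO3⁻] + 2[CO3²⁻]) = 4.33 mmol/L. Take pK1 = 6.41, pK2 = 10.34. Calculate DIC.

DIC = 4.58 mmol/L

CA = [HCO3⁻] + 2[CO3²⁻] = (α₁ + 2α₂)·DIC
At pH 7.64: [H⁺]/K1 = 10^-1.23 = 0.058884, K2/[H⁺] = 10^-2.70 = 0.0019953
α₁ = 1/(1 + 0.058884 + 0.0019953) = 1/1.0609 = 0.9426; α₂ = α₁·K2/[H⁺] = 0.001881
α₁ + 2α₂ = 0.9464
DIC = CA / (α₁ + 2α₂) = 4.33 / 0.9464 = 4.58 mmol/L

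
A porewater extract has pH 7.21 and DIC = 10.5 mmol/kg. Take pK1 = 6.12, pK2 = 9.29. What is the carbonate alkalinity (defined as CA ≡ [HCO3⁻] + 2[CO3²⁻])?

CA = [HCO3⁻] + 2[CO3²⁻] = (α₁ + 2α₂)·DIC
At pH 7.21: [H⁺]/K1 = 10^-1.09 = 0.081283, K2/[H⁺] = 10^-2.08 = 0.0083176
α₁ = 1/(1 + 0.081283 + 0.0083176) = 1/1.0896 = 0.9178; α₂ = α₁·K2/[H⁺] = 0.007634
α₁ + 2α₂ = 0.9330
CA = 0.9330 × 10.5 = 9.80 mmol/kg

CA = 9.80 mmol/kg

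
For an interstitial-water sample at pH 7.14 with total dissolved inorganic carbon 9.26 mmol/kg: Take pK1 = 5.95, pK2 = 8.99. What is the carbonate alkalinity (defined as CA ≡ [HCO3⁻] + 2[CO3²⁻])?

CA = 8.83 mmol/kg

CA = [HCO3⁻] + 2[CO3²⁻] = (α₁ + 2α₂)·DIC
At pH 7.14: [H⁺]/K1 = 10^-1.19 = 0.064565, K2/[H⁺] = 10^-1.85 = 0.014125
α₁ = 1/(1 + 0.064565 + 0.014125) = 1/1.0787 = 0.9270; α₂ = α₁·K2/[H⁺] = 0.01309
α₁ + 2α₂ = 0.9532
CA = 0.9532 × 9.26 = 8.83 mmol/kg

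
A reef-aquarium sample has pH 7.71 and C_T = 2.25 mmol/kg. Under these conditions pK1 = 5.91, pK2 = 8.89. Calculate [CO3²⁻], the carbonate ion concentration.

α₂ = 1 / (1 + [H⁺]/K2 + [H⁺]²/(K1K2)) = 1 / (1 + 10^+1.18 + 10^-0.62)
   = 1 / (1 + 15.136 + 0.23988) = 1/16.375 = 0.06107
[CO3²⁻] = α₂ × DIC = 0.06107 × 2.25 = 0.137 mmol/kg

[CO3²⁻] = 0.137 mmol/kg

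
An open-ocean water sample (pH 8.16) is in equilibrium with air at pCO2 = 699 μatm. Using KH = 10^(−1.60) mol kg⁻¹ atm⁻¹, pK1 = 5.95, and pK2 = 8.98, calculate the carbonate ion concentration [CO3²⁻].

[CO3²⁻] = 0.431 mmol/kg

[CO2*] = KH · pCO2 = 10^(−1.60) × 699×10^-6 = 1.756×10^-5 mol/kg
α₀ = 1/(1 + K1/[H⁺] + K1K2/[H⁺]²) = 1/(1 + 10^+2.21 + 10^+1.39) = 0.005327
DIC = [CO2*]/α₀ = 1.756×10^-5 / 0.005327 = 3.296 mmol/kg
[CO3²⁻] = α₂·DIC; α₂ = 0.1308, so [CO3²⁻] = 0.1308 × 3.296 = 0.431 mmol/kg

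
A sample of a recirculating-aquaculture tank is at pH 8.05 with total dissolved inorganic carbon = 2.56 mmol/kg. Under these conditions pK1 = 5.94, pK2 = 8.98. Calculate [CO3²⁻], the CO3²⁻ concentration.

[CO3²⁻] = 0.267 mmol/kg

α₂ = 1 / (1 + [H⁺]/K2 + [H⁺]²/(K1K2)) = 1 / (1 + 10^+0.93 + 10^-1.18)
   = 1 / (1 + 8.5114 + 0.066069) = 1/9.5774 = 0.1044
[CO3²⁻] = α₂ × DIC = 0.1044 × 2.56 = 0.267 mmol/kg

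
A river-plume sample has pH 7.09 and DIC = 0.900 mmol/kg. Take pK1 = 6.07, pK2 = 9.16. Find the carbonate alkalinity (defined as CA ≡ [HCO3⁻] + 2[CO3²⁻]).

CA = 0.829 mmol/kg

CA = [HCO3⁻] + 2[CO3²⁻] = (α₁ + 2α₂)·DIC
At pH 7.09: [H⁺]/K1 = 10^-1.02 = 0.095499, K2/[H⁺] = 10^-2.07 = 0.0085114
α₁ = 1/(1 + 0.095499 + 0.0085114) = 1/1.1040 = 0.9058; α₂ = α₁·K2/[H⁺] = 0.007710
α₁ + 2α₂ = 0.9212
CA = 0.9212 × 0.900 = 0.829 mmol/kg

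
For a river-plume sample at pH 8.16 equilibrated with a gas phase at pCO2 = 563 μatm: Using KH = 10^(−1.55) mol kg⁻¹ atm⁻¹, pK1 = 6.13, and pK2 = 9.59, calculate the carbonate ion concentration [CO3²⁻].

[CO3²⁻] = 0.0632 mmol/kg

[CO2*] = KH · pCO2 = 10^(−1.55) × 563×10^-6 = 1.587×10^-5 mol/kg
α₀ = 1/(1 + K1/[H⁺] + K1K2/[H⁺]²) = 1/(1 + 10^+2.03 + 10^+0.60) = 0.008918
DIC = [CO2*]/α₀ = 1.587×10^-5 / 0.008918 = 1.779 mmol/kg
[CO3²⁻] = α₂·DIC; α₂ = 0.03550, so [CO3²⁻] = 0.03550 × 1.779 = 0.0632 mmol/kg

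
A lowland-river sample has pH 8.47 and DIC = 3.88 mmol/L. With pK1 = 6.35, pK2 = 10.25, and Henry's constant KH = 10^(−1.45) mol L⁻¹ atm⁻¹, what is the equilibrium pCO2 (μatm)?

pCO2 = 810 μatm

α₀ = 1 / (1 + K1/[H⁺] + K1K2/[H⁺]²) = 1 / (1 + 10^+2.12 + 10^+0.34)
   = 1 / (1 + 131.83 + 2.1878) = 1/135.01 = 0.007407
[CO2*] = α₀ × DIC = 0.007407 × 3.88 = 0.02874 mmol/L
pCO2 = [CO2*]/KH = 2.874×10^-5 / 3.548×10^-2 = 810 μatm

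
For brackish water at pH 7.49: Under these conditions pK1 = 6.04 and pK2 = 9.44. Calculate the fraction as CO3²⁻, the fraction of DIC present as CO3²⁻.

α₂ = 0.0107

α₂ = 1 / (1 + [H⁺]/K2 + [H⁺]²/(K1K2)) = 1 / (1 + 10^+1.95 + 10^+0.50)
   = 1 / (1 + 89.125 + 3.1623) = 1/93.287 = 0.01072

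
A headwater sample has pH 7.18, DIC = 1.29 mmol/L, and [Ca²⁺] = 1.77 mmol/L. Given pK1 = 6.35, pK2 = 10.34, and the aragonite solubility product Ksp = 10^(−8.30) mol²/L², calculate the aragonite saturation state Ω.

Ω = 0.274

α₂ = 1 / (1 + [H⁺]/K2 + [H⁺]²/(K1K2)) = 1 / (1 + 10^+3.16 + 10^+2.33)
   = 1 / (1 + 1445.4 + 213.80) = 1/1660.2 = 0.0006023
[CO3²⁻] = α₂ × DIC = 0.0006023 × 1.29 = 0.0007770 mmol/L = 0.7770 μmol/L
Ksp = 10^(−8.30) = 5.012×10^-9
Ω = [Ca²⁺][CO3²⁻]/Ksp = (1.77×10^-3)(7.770×10^-7) / 5.012×10^-9 = 0.274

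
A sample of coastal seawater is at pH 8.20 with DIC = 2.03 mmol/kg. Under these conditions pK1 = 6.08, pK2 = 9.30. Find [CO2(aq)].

[CO2*] = 14.2 μmol/kg

α₀ = 1 / (1 + K1/[H⁺] + K1K2/[H⁺]²) = 1 / (1 + 10^+2.12 + 10^+1.02)
   = 1 / (1 + 131.83 + 10.471) = 1/143.30 = 0.006979
[CO2*] = α₀ × DIC = 0.006979 × 2.03 = 0.0142 mmol/kg = 14.2 μmol/kg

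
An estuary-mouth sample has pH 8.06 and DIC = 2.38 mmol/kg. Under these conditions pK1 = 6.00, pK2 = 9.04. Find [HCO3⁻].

α₁ = 1 / (1 + [H⁺]/K1 + K2/[H⁺]) = 1 / (1 + 10^-2.06 + 10^-0.98)
   = 1 / (1 + 0.0087096 + 0.10471) = 1/1.1134 = 0.8981
[HCO3⁻] = α₁ × DIC = 0.8981 × 2.38 = 2.14 mmol/kg

[HCO3⁻] = 2.14 mmol/kg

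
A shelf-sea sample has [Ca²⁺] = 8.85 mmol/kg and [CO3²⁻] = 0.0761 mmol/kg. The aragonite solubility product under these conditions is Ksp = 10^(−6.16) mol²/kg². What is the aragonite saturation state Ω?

Ksp = 10^(−6.16) = 6.918×10^-7
Ω = [Ca²⁺][CO3²⁻]/Ksp = (8.85×10^-3)(0.0761×10^-3) / 6.918×10^-7 = 0.973

Ω = 0.973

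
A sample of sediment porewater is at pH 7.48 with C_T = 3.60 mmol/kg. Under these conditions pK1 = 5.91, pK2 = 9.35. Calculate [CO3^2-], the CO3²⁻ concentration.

α₂ = 1 / (1 + [H⁺]/K2 + [H⁺]²/(K1K2)) = 1 / (1 + 10^+1.87 + 10^+0.30)
   = 1 / (1 + 74.131 + 1.9953) = 1/77.126 = 0.01297
[CO3²⁻] = α₂ × DIC = 0.01297 × 3.60 = 0.0467 mmol/kg

[CO3²⁻] = 0.0467 mmol/kg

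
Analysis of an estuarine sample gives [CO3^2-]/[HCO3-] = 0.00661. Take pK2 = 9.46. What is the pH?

From K2 = [H⁺][CO3^2-]/[HCO3-]:  pH = pK2 + log₁₀([CO3^2-]/[HCO3-])
log₁₀(0.00661) = -2.180
pH = 9.46 + (-2.180) = 7.28

pH = 7.28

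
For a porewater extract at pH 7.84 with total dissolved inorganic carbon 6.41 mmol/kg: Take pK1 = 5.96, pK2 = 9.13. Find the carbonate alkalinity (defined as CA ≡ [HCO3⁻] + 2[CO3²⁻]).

CA = 6.64 mmol/kg

CA = [HCO3⁻] + 2[CO3²⁻] = (α₁ + 2α₂)·DIC
At pH 7.84: [H⁺]/K1 = 10^-1.88 = 0.013183, K2/[H⁺] = 10^-1.29 = 0.051286
α₁ = 1/(1 + 0.013183 + 0.051286) = 1/1.0645 = 0.9394; α₂ = α₁·K2/[H⁺] = 0.04818
α₁ + 2α₂ = 1.0358
CA = 1.0358 × 6.41 = 6.64 mmol/kg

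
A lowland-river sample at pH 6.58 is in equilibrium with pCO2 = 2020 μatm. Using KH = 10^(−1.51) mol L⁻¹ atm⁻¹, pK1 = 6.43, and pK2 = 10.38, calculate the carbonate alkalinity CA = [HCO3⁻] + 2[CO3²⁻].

CA = 0.0882 mmol/L

[CO2*] = KH · pCO2 = 10^(−1.51) × 2020×10^-6 = 6.242×10^-5 mol/L
α₀ = 1/(1 + K1/[H⁺] + K1K2/[H⁺]²) = 1/(1 + 10^+0.15 + 10^-3.65) = 0.4145
DIC = [CO2*]/α₀ = 6.242×10^-5 / 0.4145 = 0.1506 mmol/L
CA = (α₁ + 2α₂)·DIC = (0.5854 + 2×9.279×10^-5) × 0.1506 = 0.0882 mmol/L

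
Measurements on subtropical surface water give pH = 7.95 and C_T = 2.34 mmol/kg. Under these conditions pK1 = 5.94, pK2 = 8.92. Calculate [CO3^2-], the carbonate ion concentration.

α₂ = 1 / (1 + [H⁺]/K2 + [H⁺]²/(K1K2)) = 1 / (1 + 10^+0.97 + 10^-1.04)
   = 1 / (1 + 9.3325 + 0.091201) = 1/10.424 = 0.09593
[CO3²⁻] = α₂ × DIC = 0.09593 × 2.34 = 0.224 mmol/kg

[CO3²⁻] = 0.224 mmol/kg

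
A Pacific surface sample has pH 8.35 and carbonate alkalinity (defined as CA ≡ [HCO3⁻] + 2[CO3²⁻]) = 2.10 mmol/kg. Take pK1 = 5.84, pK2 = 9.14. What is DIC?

DIC = 1.85 mmol/kg

CA = [HCO3⁻] + 2[CO3²⁻] = (α₁ + 2α₂)·DIC
At pH 8.35: [H⁺]/K1 = 10^-2.51 = 0.0030903, K2/[H⁺] = 10^-0.79 = 0.16218
α₁ = 1/(1 + 0.0030903 + 0.16218) = 1/1.1653 = 0.8582; α₂ = α₁·K2/[H⁺] = 0.1392
α₁ + 2α₂ = 1.1365
DIC = CA / (α₁ + 2α₂) = 2.10 / 1.1365 = 1.85 mmol/kg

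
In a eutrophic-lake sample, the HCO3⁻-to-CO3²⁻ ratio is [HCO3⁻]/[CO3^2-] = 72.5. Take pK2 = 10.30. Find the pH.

pH = 8.44

From K2 = [H⁺][CO3^2-]/[HCO3⁻]:  pH = pK2 − log₁₀([HCO3⁻]/[CO3^2-])
log₁₀(72.5) = +1.860
pH = 10.30 − (+1.860) = 8.44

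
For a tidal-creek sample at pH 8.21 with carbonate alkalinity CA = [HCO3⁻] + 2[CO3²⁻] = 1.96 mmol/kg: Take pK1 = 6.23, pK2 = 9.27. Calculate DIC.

DIC = 1.83 mmol/kg

CA = [HCO3⁻] + 2[CO3²⁻] = (α₁ + 2α₂)·DIC
At pH 8.21: [H⁺]/K1 = 10^-1.98 = 0.010471, K2/[H⁺] = 10^-1.06 = 0.087096
α₁ = 1/(1 + 0.010471 + 0.087096) = 1/1.0976 = 0.9111; α₂ = α₁·K2/[H⁺] = 0.07935
α₁ + 2α₂ = 1.0698
DIC = CA / (α₁ + 2α₂) = 1.96 / 1.0698 = 1.83 mmol/kg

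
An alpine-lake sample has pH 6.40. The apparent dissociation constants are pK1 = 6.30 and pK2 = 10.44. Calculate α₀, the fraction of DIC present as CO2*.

α₀ = 0.443

α₀ = 1 / (1 + K1/[H⁺] + K1K2/[H⁺]²) = 1 / (1 + 10^+0.10 + 10^-3.94)
   = 1 / (1 + 1.2589 + 0.00011482) = 1/2.2590 = 0.4427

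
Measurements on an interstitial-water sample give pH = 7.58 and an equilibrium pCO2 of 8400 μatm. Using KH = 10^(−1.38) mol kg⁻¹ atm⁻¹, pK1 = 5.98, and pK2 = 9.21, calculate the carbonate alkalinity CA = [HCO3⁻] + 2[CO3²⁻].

CA = 14.6 mmol/kg

[CO2*] = KH · pCO2 = 10^(−1.38) × 8400×10^-6 = 3.502×10^-4 mol/kg
α₀ = 1/(1 + K1/[H⁺] + K1K2/[H⁺]²) = 1/(1 + 10^+1.60 + 10^-0.03) = 0.02396
DIC = [CO2*]/α₀ = 3.502×10^-4 / 0.02396 = 14.62 mmol/kg
CA = (α₁ + 2α₂)·DIC = (0.9537 + 2×0.02236) × 14.62 = 14.6 mmol/kg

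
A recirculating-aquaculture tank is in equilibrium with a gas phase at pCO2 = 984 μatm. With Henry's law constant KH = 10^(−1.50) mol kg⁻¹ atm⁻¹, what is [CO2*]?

[CO2*] = 31.1 μmol/kg

KH = 10^(−1.50) = 3.162×10^-2 mol kg⁻¹ atm⁻¹
[CO2*] = KH · pCO2 = 3.162×10^-2 × 984×10^-6 atm = 3.11×10^-5 mol/kg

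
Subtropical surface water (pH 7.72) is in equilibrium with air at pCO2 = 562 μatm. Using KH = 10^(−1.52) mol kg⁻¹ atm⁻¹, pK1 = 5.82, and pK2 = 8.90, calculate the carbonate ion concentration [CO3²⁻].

[CO3²⁻] = 0.0891 mmol/kg

[CO2*] = KH · pCO2 = 10^(−1.52) × 562×10^-6 = 1.697×10^-5 mol/kg
α₀ = 1/(1 + K1/[H⁺] + K1K2/[H⁺]²) = 1/(1 + 10^+1.90 + 10^+0.72) = 0.01167
DIC = [CO2*]/α₀ = 1.697×10^-5 / 0.01167 = 1.454 mmol/kg
[CO3²⁻] = α₂·DIC; α₂ = 0.06125, so [CO3²⁻] = 0.06125 × 1.454 = 0.0891 mmol/kg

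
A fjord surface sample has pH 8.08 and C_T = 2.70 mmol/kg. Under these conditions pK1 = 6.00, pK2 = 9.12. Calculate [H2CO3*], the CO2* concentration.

α₀ = 1 / (1 + K1/[H⁺] + K1K2/[H⁺]²) = 1 / (1 + 10^+2.08 + 10^+1.04)
   = 1 / (1 + 120.23 + 10.965) = 1/132.19 = 0.007565
[CO2*] = α₀ × DIC = 0.007565 × 2.70 = 0.0204 mmol/kg

[CO2*] = 0.0204 mmol/kg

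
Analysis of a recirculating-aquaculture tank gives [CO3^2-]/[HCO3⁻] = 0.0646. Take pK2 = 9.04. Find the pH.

pH = 7.85

From K2 = [H⁺][CO3^2-]/[HCO3⁻]:  pH = pK2 + log₁₀([CO3^2-]/[HCO3⁻])
log₁₀(0.0646) = -1.190
pH = 9.04 + (-1.190) = 7.85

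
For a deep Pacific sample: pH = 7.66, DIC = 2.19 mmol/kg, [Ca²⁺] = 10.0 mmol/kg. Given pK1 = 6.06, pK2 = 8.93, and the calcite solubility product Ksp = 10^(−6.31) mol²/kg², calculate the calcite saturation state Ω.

Ω = 2.23

α₂ = 1 / (1 + [H⁺]/K2 + [H⁺]²/(K1K2)) = 1 / (1 + 10^+1.27 + 10^-0.33)
   = 1 / (1 + 18.621 + 0.46774) = 1/20.089 = 0.04978
[CO3²⁻] = α₂ × DIC = 0.04978 × 2.19 = 0.1090 mmol/kg
Ksp = 10^(−6.31) = 4.898×10^-7
Ω = [Ca²⁺][CO3²⁻]/Ksp = (10.0×10^-3)(1.090×10^-4) / 4.898×10^-7 = 2.23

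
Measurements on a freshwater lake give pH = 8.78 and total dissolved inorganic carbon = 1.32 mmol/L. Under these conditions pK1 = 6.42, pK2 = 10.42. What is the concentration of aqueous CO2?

[CO2*] = 5.61 μmol/L

α₀ = 1 / (1 + K1/[H⁺] + K1K2/[H⁺]²) = 1 / (1 + 10^+2.36 + 10^+0.72)
   = 1 / (1 + 229.09 + 5.2481) = 1/235.33 = 0.004249
[CO2*] = α₀ × DIC = 0.004249 × 1.32 = 0.00561 mmol/L = 5.61 μmol/L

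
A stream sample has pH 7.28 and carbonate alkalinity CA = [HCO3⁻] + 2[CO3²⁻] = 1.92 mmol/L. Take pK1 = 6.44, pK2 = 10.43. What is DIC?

DIC = 2.20 mmol/L

CA = [HCO3⁻] + 2[CO3²⁻] = (α₁ + 2α₂)·DIC
At pH 7.28: [H⁺]/K1 = 10^-0.84 = 0.14454, K2/[H⁺] = 10^-3.15 = 0.00070795
α₁ = 1/(1 + 0.14454 + 0.00070795) = 1/1.1453 = 0.8732; α₂ = α₁·K2/[H⁺] = 0.0006182
α₁ + 2α₂ = 0.8744
DIC = CA / (α₁ + 2α₂) = 1.92 / 0.8744 = 2.20 mmol/L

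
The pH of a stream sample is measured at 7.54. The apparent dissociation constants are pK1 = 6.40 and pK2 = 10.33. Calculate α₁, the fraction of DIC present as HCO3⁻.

α₁ = 1 / (1 + [H⁺]/K1 + K2/[H⁺]) = 1 / (1 + 10^-1.14 + 10^-2.79)
   = 1 / (1 + 0.072444 + 0.0016218) = 1/1.0741 = 0.9310

α₁ = 0.931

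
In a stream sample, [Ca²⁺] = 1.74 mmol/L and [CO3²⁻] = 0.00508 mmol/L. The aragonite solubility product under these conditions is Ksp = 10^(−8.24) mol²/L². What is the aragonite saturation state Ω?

Ksp = 10^(−8.24) = 5.754×10^-9
Ω = [Ca²⁺][CO3²⁻]/Ksp = (1.74×10^-3)(0.00508×10^-3) / 5.754×10^-9 = 1.54

Ω = 1.54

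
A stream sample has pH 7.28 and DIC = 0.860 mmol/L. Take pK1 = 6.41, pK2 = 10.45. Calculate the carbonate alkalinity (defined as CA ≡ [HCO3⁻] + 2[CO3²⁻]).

CA = 0.758 mmol/L

CA = [HCO3⁻] + 2[CO3²⁻] = (α₁ + 2α₂)·DIC
At pH 7.28: [H⁺]/K1 = 10^-0.87 = 0.13490, K2/[H⁺] = 10^-3.17 = 0.00067608
α₁ = 1/(1 + 0.13490 + 0.00067608) = 1/1.1356 = 0.8806; α₂ = α₁·K2/[H⁺] = 0.0005954
α₁ + 2α₂ = 0.8818
CA = 0.8818 × 0.860 = 0.758 mmol/L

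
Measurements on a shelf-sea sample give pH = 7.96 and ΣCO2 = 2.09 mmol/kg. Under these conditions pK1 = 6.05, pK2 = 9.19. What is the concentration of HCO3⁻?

[HCO3⁻] = 1.95 mmol/kg

α₁ = 1 / (1 + [H⁺]/K1 + K2/[H⁺]) = 1 / (1 + 10^-1.91 + 10^-1.23)
   = 1 / (1 + 0.012303 + 0.058884) = 1/1.0712 = 0.9335
[HCO3⁻] = α₁ × DIC = 0.9335 × 2.09 = 1.95 mmol/kg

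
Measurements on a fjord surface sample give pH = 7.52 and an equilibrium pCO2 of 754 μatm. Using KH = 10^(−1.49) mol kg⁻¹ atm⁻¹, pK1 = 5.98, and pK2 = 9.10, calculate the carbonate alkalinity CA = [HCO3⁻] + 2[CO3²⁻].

CA = 0.891 mmol/kg

[CO2*] = KH · pCO2 = 10^(−1.49) × 754×10^-6 = 2.440×10^-5 mol/kg
α₀ = 1/(1 + K1/[H⁺] + K1K2/[H⁺]²) = 1/(1 + 10^+1.54 + 10^-0.04) = 0.02733
DIC = [CO2*]/α₀ = 2.440×10^-5 / 0.02733 = 0.8927 mmol/kg
CA = (α₁ + 2α₂)·DIC = (0.9477 + 2×0.02493) × 0.8927 = 0.891 mmol/kg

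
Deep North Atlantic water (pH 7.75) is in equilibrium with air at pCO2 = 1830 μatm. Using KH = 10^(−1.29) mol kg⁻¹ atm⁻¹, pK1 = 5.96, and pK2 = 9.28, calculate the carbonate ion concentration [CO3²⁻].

[CO3²⁻] = 0.171 mmol/kg

[CO2*] = KH · pCO2 = 10^(−1.29) × 1830×10^-6 = 9.385×10^-5 mol/kg
α₀ = 1/(1 + K1/[H⁺] + K1K2/[H⁺]²) = 1/(1 + 10^+1.79 + 10^+0.26) = 0.01551
DIC = [CO2*]/α₀ = 9.385×10^-5 / 0.01551 = 6.052 mmol/kg
[CO3²⁻] = α₂·DIC; α₂ = 0.02822, so [CO3²⁻] = 0.02822 × 6.052 = 0.171 mmol/kg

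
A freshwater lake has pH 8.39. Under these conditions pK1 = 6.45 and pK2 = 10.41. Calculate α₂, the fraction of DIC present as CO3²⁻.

α₂ = 0.00935

α₂ = 1 / (1 + [H⁺]/K2 + [H⁺]²/(K1K2)) = 1 / (1 + 10^+2.02 + 10^+0.08)
   = 1 / (1 + 104.71 + 1.2023) = 1/106.92 = 0.009353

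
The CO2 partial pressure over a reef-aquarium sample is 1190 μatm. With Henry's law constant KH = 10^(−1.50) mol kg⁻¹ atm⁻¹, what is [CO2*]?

[CO2*] = 37.6 μmol/kg

KH = 10^(−1.50) = 3.162×10^-2 mol kg⁻¹ atm⁻¹
[CO2*] = KH · pCO2 = 3.162×10^-2 × 1190×10^-6 atm = 3.76×10^-5 mol/kg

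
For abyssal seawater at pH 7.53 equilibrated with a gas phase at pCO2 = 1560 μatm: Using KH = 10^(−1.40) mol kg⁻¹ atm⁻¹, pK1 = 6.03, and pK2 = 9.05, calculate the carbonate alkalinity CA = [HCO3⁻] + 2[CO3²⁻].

[CO2*] = KH · pCO2 = 10^(−1.40) × 1560×10^-6 = 6.210×10^-5 mol/kg
α₀ = 1/(1 + K1/[H⁺] + K1K2/[H⁺]²) = 1/(1 + 10^+1.50 + 10^-0.02) = 0.02978
DIC = [CO2*]/α₀ = 6.210×10^-5 / 0.02978 = 2.085 mmol/kg
CA = (α₁ + 2α₂)·DIC = (0.9418 + 2×0.02844) × 2.085 = 2.08 mmol/kg

CA = 2.08 mmol/kg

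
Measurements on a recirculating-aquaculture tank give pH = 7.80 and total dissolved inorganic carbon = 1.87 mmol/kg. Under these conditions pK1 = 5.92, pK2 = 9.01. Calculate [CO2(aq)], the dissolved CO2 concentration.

[CO2*] = 0.0229 mmol/kg

α₀ = 1 / (1 + K1/[H⁺] + K1K2/[H⁺]²) = 1 / (1 + 10^+1.88 + 10^+0.67)
   = 1 / (1 + 75.858 + 4.6774) = 1/81.535 = 0.01226
[CO2*] = α₀ × DIC = 0.01226 × 1.87 = 0.0229 mmol/kg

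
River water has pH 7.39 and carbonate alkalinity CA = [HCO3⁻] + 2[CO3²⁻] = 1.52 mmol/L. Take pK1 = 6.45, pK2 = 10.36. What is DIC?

DIC = 1.69 mmol/L

CA = [HCO3⁻] + 2[CO3²⁻] = (α₁ + 2α₂)·DIC
At pH 7.39: [H⁺]/K1 = 10^-0.94 = 0.11482, K2/[H⁺] = 10^-2.97 = 0.0010715
α₁ = 1/(1 + 0.11482 + 0.0010715) = 1/1.1159 = 0.8961; α₂ = α₁·K2/[H⁺] = 0.0009602
α₁ + 2α₂ = 0.8981
DIC = CA / (α₁ + 2α₂) = 1.52 / 0.8981 = 1.69 mmol/L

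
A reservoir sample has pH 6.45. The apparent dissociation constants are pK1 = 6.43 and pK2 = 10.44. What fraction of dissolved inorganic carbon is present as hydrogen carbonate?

α₁ = 0.511

α₁ = 1 / (1 + [H⁺]/K1 + K2/[H⁺]) = 1 / (1 + 10^-0.02 + 10^-3.99)
   = 1 / (1 + 0.95499 + 0.00010233) = 1/1.9551 = 0.5115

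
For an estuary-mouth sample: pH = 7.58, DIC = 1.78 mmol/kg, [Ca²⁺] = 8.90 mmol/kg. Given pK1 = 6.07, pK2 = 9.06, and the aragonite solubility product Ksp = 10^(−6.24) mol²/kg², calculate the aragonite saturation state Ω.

Ω = 0.857

α₂ = 1 / (1 + [H⁺]/K2 + [H⁺]²/(K1K2)) = 1 / (1 + 10^+1.48 + 10^-0.03)
   = 1 / (1 + 30.200 + 0.93325) = 1/32.133 = 0.03112
[CO3²⁻] = α₂ × DIC = 0.03112 × 1.78 = 0.05540 mmol/kg
Ksp = 10^(−6.24) = 5.754×10^-7
Ω = [Ca²⁺][CO3²⁻]/Ksp = (8.90×10^-3)(5.540×10^-5) / 5.754×10^-7 = 0.857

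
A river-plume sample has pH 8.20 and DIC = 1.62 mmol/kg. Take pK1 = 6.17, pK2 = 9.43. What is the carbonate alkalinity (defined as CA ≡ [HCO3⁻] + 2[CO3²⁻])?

CA = [HCO3⁻] + 2[CO3²⁻] = (α₁ + 2α₂)·DIC
At pH 8.20: [H⁺]/K1 = 10^-2.03 = 0.0093325, K2/[H⁺] = 10^-1.23 = 0.058884
α₁ = 1/(1 + 0.0093325 + 0.058884) = 1/1.0682 = 0.9361; α₂ = α₁·K2/[H⁺] = 0.05512
α₁ + 2α₂ = 1.0464
CA = 1.0464 × 1.62 = 1.70 mmol/kg

CA = 1.70 mmol/kg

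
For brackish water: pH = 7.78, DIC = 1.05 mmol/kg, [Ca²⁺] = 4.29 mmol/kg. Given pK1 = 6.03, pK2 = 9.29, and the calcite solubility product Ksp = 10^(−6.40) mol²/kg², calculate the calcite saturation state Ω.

α₂ = 1 / (1 + [H⁺]/K2 + [H⁺]²/(K1K2)) = 1 / (1 + 10^+1.51 + 10^-0.24)
   = 1 / (1 + 32.359 + 0.57544) = 1/33.935 = 0.02947
[CO3²⁻] = α₂ × DIC = 0.02947 × 1.05 = 0.03094 mmol/kg
Ksp = 10^(−6.40) = 3.981×10^-7
Ω = [Ca²⁺][CO3²⁻]/Ksp = (4.29×10^-3)(3.094×10^-5) / 3.981×10^-7 = 0.333

Ω = 0.333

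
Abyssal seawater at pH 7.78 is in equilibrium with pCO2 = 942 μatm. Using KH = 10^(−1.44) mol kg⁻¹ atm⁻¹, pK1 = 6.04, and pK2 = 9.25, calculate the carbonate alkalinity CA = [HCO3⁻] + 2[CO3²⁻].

CA = 2.01 mmol/kg

[CO2*] = KH · pCO2 = 10^(−1.44) × 942×10^-6 = 3.420×10^-5 mol/kg
α₀ = 1/(1 + K1/[H⁺] + K1K2/[H⁺]²) = 1/(1 + 10^+1.74 + 10^+0.27) = 0.01730
DIC = [CO2*]/α₀ = 3.420×10^-5 / 0.01730 = 1.977 mmol/kg
CA = (α₁ + 2α₂)·DIC = (0.9505 + 2×0.03221) × 1.977 = 2.01 mmol/kg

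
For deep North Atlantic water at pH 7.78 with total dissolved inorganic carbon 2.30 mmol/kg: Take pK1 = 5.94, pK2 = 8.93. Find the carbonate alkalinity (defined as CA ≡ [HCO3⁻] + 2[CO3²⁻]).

CA = 2.42 mmol/kg

CA = [HCO3⁻] + 2[CO3²⁻] = (α₁ + 2α₂)·DIC
At pH 7.78: [H⁺]/K1 = 10^-1.84 = 0.014454, K2/[H⁺] = 10^-1.15 = 0.070795
α₁ = 1/(1 + 0.014454 + 0.070795) = 1/1.0852 = 0.9214; α₂ = α₁·K2/[H⁺] = 0.06523
α₁ + 2α₂ = 1.0519
CA = 1.0519 × 2.30 = 2.42 mmol/kg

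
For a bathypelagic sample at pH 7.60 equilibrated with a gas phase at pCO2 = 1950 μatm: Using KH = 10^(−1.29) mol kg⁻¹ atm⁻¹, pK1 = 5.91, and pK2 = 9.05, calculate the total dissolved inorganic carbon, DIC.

DIC = 5.17 mmol/kg

[CO2*] = KH · pCO2 = 10^(−1.29) × 1950×10^-6 = 1.000×10^-4 mol/kg
α₀ = 1/(1 + K1/[H⁺] + K1K2/[H⁺]²) = 1/(1 + 10^+1.69 + 10^+0.24) = 0.01934
DIC = [CO2*]/α₀ = 1.000×10^-4 / 0.01934 = 5.17 mmol/kg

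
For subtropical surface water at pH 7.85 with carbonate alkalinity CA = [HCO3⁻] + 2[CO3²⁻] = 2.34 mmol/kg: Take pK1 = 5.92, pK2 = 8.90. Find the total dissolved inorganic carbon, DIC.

CA = [HCO3⁻] + 2[CO3²⁻] = (α₁ + 2α₂)·DIC
At pH 7.85: [H⁺]/K1 = 10^-1.93 = 0.011749, K2/[H⁺] = 10^-1.05 = 0.089125
α₁ = 1/(1 + 0.011749 + 0.089125) = 1/1.1009 = 0.9084; α₂ = α₁·K2/[H⁺] = 0.08096
α₁ + 2α₂ = 1.0703
DIC = CA / (α₁ + 2α₂) = 2.34 / 1.0703 = 2.19 mmol/kg

DIC = 2.19 mmol/kg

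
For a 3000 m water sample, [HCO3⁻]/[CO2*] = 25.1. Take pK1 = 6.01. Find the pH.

pH = 7.41

From K1 = [H⁺][HCO3⁻]/[CO2*]:  pH = pK1 + log₁₀([HCO3⁻]/[CO2*])
log₁₀(25.1) = +1.400
pH = 6.01 + (+1.400) = 7.41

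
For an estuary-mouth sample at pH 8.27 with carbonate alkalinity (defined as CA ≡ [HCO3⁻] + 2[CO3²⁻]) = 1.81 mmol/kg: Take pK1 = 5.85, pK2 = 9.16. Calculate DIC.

CA = [HCO3⁻] + 2[CO3²⁻] = (α₁ + 2α₂)·DIC
At pH 8.27: [H⁺]/K1 = 10^-2.42 = 0.0038019, K2/[H⁺] = 10^-0.89 = 0.12882
α₁ = 1/(1 + 0.0038019 + 0.12882) = 1/1.1326 = 0.8829; α₂ = α₁·K2/[H⁺] = 0.1137
α₁ + 2α₂ = 1.1104
DIC = CA / (α₁ + 2α₂) = 1.81 / 1.1104 = 1.63 mmol/kg

DIC = 1.63 mmol/kg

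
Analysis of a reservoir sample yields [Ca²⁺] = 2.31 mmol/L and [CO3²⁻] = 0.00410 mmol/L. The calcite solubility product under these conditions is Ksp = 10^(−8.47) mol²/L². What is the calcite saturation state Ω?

Ksp = 10^(−8.47) = 3.388×10^-9
Ω = [Ca²⁺][CO3²⁻]/Ksp = (2.31×10^-3)(0.00410×10^-3) / 3.388×10^-9 = 2.80

Ω = 2.80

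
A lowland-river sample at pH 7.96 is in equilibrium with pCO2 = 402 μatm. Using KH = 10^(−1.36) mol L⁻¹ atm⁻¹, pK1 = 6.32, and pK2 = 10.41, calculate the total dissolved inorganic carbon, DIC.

DIC = 0.786 mmol/L

[CO2*] = KH · pCO2 = 10^(−1.36) × 402×10^-6 = 1.755×10^-5 mol/L
α₀ = 1/(1 + K1/[H⁺] + K1K2/[H⁺]²) = 1/(1 + 10^+1.64 + 10^-0.81) = 0.02232
DIC = [CO2*]/α₀ = 1.755×10^-5 / 0.02232 = 0.786 mmol/L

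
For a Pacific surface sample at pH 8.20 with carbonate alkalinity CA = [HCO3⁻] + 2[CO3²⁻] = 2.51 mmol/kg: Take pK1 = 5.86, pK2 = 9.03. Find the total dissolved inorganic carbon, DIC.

DIC = 2.23 mmol/kg

CA = [HCO3⁻] + 2[CO3²⁻] = (α₁ + 2α₂)·DIC
At pH 8.20: [H⁺]/K1 = 10^-2.34 = 0.0045709, K2/[H⁺] = 10^-0.83 = 0.14791
α₁ = 1/(1 + 0.0045709 + 0.14791) = 1/1.1525 = 0.8677; α₂ = α₁·K2/[H⁺] = 0.1283
α₁ + 2α₂ = 1.1244
DIC = CA / (α₁ + 2α₂) = 2.51 / 1.1244 = 2.23 mmol/kg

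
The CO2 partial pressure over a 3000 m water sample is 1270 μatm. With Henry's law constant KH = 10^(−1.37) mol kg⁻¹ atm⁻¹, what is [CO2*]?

KH = 10^(−1.37) = 4.266×10^-2 mol kg⁻¹ atm⁻¹
[CO2*] = KH · pCO2 = 4.266×10^-2 × 1270×10^-6 atm = 5.42×10^-5 mol/kg

[CO2*] = 54.2 μmol/kg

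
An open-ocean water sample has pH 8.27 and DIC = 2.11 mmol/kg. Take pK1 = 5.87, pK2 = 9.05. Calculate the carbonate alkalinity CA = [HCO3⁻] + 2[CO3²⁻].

CA = 2.40 mmol/kg

CA = [HCO3⁻] + 2[CO3²⁻] = (α₁ + 2α₂)·DIC
At pH 8.27: [H⁺]/K1 = 10^-2.40 = 0.0039811, K2/[H⁺] = 10^-0.78 = 0.16596
α₁ = 1/(1 + 0.0039811 + 0.16596) = 1/1.1699 = 0.8547; α₂ = α₁·K2/[H⁺] = 0.1419
α₁ + 2α₂ = 1.1384
CA = 1.1384 × 2.11 = 2.40 mmol/kg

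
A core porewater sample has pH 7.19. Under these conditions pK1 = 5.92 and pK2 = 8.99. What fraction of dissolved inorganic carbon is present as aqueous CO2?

α₀ = 0.0502

α₀ = 1 / (1 + K1/[H⁺] + K1K2/[H⁺]²) = 1 / (1 + 10^+1.27 + 10^-0.53)
   = 1 / (1 + 18.621 + 0.29512) = 1/19.916 = 0.05021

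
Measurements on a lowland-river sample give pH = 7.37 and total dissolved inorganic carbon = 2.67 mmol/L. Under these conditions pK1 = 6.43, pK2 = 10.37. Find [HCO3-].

[HCO3⁻] = 2.39 mmol/L

α₁ = 1 / (1 + [H⁺]/K1 + K2/[H⁺]) = 1 / (1 + 10^-0.94 + 10^-3.00)
   = 1 / (1 + 0.11482 + 0.0010000) = 1/1.1158 = 0.8962
[HCO3⁻] = α₁ × DIC = 0.8962 × 2.67 = 2.39 mmol/L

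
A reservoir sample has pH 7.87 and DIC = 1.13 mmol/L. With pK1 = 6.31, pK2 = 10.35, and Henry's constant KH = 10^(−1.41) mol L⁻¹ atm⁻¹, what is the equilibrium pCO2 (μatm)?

pCO2 = 776 μatm

α₀ = 1 / (1 + K1/[H⁺] + K1K2/[H⁺]²) = 1 / (1 + 10^+1.56 + 10^-0.92)
   = 1 / (1 + 36.308 + 0.12023) = 1/37.428 = 0.02672
[CO2*] = α₀ × DIC = 0.02672 × 1.13 = 0.03019 mmol/L
pCO2 = [CO2*]/KH = 3.019×10^-5 / 3.890×10^-2 = 776 μatm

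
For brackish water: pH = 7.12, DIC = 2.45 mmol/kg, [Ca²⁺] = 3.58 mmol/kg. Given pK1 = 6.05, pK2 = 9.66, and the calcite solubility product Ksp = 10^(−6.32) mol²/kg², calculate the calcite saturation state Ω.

α₂ = 1 / (1 + [H⁺]/K2 + [H⁺]²/(K1K2)) = 1 / (1 + 10^+2.54 + 10^+1.47)
   = 1 / (1 + 346.74 + 29.512) = 1/377.25 = 0.002651
[CO3²⁻] = α₂ × DIC = 0.002651 × 2.45 = 0.006494 mmol/kg = 6.494 μmol/kg
Ksp = 10^(−6.32) = 4.786×10^-7
Ω = [Ca²⁺][CO3²⁻]/Ksp = (3.58×10^-3)(6.494×10^-6) / 4.786×10^-7 = 0.0486

Ω = 0.0486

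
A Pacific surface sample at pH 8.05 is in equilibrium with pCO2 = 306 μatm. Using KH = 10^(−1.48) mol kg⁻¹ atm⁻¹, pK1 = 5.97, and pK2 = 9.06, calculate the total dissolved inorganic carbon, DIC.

[CO2*] = KH · pCO2 = 10^(−1.48) × 306×10^-6 = 1.013×10^-5 mol/kg
α₀ = 1/(1 + K1/[H⁺] + K1K2/[H⁺]²) = 1/(1 + 10^+2.08 + 10^+1.07) = 0.007520
DIC = [CO2*]/α₀ = 1.013×10^-5 / 0.007520 = 1.35 mmol/kg

DIC = 1.35 mmol/kg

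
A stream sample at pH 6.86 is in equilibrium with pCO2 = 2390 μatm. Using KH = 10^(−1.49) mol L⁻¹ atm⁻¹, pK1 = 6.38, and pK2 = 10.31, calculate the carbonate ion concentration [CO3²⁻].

[CO2*] = KH · pCO2 = 10^(−1.49) × 2390×10^-6 = 7.734×10^-5 mol/L
α₀ = 1/(1 + K1/[H⁺] + K1K2/[H⁺]²) = 1/(1 + 10^+0.48 + 10^-2.97) = 0.2487
DIC = [CO2*]/α₀ = 7.734×10^-5 / 0.2487 = 0.3110 mmol/L
[CO3²⁻] = α₂·DIC; α₂ = 0.0002665, so [CO3²⁻] = 0.0002665 × 0.3110 = 8.29×10^-5 mmol/L = 0.0829 μmol/L

[CO3²⁻] = 0.0829 μmol/L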